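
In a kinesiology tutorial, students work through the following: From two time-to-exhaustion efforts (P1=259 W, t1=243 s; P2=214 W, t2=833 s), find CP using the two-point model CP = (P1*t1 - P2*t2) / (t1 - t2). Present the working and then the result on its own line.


Work in trial 1 = 62937 J
Work in trial 2 = 178262 J
Delta work = -115325 J
Delta time = -590 s
CP = -115325 / -590 = 195.47 W

195.47 W


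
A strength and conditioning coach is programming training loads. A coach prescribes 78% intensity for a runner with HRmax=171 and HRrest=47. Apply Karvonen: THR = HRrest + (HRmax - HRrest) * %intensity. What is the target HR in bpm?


Heart rate reserve = 171 - 47 = 124
Intensity fraction = 78 / 100 = 0.78
THR = 47 + 124 * 0.78 = 143.72 bpm

143.72 bpm


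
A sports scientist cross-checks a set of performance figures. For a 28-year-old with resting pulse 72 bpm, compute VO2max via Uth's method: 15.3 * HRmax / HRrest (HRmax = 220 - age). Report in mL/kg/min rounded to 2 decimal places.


Step 1: HRmax = 220 - 28 = 192 bpm
Step 2: Ratio = 192 / 72 = 2.6667
Step 3: VO2max = 15.3 * 2.6667 = 40.8 mL/kg/min

40.8 mL/kg/min


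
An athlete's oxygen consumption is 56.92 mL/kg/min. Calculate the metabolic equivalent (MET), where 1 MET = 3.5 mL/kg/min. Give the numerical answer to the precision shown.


MET = VO2 / 3.5
= 56.92 / 3.5
= 16.26 METs

16.26 METs


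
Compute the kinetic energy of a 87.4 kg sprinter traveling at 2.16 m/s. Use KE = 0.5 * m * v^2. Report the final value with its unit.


Velocity squared = 4.6656
KE = 0.5 * 87.4 * 4.6656 = 203.89 J

203.89 J


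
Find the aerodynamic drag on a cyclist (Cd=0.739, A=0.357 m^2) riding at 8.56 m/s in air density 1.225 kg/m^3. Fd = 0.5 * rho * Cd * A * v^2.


Fd = 0.5 * 1.225 * 0.739 * 0.357 * 8.56^2
= 0.5 * 1.225 * 0.739 * 0.357 * 73.2736
= 11.84 N

11.84 N


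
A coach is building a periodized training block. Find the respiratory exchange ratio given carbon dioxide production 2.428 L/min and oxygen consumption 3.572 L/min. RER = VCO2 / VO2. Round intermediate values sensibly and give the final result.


VCO2 = 2.428 L/min
VO2 = 3.572 L/min
RER = 2.428 / 3.572 = 0.6797

0.6797


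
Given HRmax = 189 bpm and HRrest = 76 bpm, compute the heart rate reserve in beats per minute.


Heart rate reserve = maximum HR minus resting HR
HRR = 189 - 76 = 113 bpm

113 bpm


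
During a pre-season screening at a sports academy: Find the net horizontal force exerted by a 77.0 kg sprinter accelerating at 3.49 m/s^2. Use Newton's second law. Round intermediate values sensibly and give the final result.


Newton's second law: F = m * a
F = 77.0 * 3.49 = 268.73 N

268.73 N


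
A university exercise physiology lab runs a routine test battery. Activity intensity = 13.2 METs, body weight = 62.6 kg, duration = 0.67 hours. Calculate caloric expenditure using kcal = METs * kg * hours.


kcal = 13.2 * 62.6 * 0.67
= 826.32 * 0.67
= 553.63 kcal

553.63 kcal


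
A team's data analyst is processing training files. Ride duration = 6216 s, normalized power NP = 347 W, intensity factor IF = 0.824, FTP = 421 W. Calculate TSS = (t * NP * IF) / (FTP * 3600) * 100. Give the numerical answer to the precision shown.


Numerator = 6216 * 347 * 0.824 = 1777328.448
Denominator = 421 * 3600 = 1515600
TSS = 1777328.448 / 1515600 * 100
= 117.27

117.27 TSS


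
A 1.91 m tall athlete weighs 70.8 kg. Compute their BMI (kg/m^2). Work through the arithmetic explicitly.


height^2 = 3.6481 m^2
BMI = 70.8 / 3.6481 = 19.41 kg/m^2

19.41 kg/m^2


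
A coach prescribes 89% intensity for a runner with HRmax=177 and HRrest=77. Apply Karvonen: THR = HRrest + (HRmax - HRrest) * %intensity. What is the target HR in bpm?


Heart rate reserve = 177 - 77 = 100
Intensity fraction = 89 / 100 = 0.89
THR = 77 + 100 * 0.89 = 166.0 bpm

166.0 bpm


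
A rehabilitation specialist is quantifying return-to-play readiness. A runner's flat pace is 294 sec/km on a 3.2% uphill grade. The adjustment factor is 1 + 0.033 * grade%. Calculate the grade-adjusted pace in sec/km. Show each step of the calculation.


Factor = 1 + 0.033 * 3.2 = 1.1056
Adjusted pace = 294 * 1.1056
= 325.05 sec/km

325.05 s/km


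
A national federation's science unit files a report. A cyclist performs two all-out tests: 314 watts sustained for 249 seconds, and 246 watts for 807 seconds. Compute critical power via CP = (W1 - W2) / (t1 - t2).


W1 = P1 * t1 = 314 * 249 = 78186 J
W2 = P2 * t2 = 246 * 807 = 198522 J
CP = (78186 - 198522) / (249 - 807)
= 215.66 W

215.66 W


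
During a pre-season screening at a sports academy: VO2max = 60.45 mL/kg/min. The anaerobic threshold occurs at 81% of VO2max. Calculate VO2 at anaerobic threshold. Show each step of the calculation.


AT fraction = 81 / 100 = 0.81
AT VO2 = 60.45 * 0.81
= 48.96 mL/kg/min

48.96 mL/kg/min


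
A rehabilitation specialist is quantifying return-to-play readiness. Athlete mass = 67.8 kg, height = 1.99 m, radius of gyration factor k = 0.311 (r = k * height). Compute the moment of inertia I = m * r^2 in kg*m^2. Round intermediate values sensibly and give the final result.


r = k * height = 0.311 * 1.99 = 0.61889 m
r^2 = 0.61889^2 = 0.383025
I = 67.8 * 0.383025 = 25.969 kg*m^2

25.969 kg*m^2


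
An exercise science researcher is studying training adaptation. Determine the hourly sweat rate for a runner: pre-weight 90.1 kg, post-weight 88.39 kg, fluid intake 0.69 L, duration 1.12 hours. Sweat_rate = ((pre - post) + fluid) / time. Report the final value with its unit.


Mass lost = 90.1 - 88.39 = 1.71 kg
Add fluid consumed: 1.71 + 0.69 = 2.4 L total sweat
Sweat rate = 2.4 / 1.12 = 2.143 L/h

2.143 L/h


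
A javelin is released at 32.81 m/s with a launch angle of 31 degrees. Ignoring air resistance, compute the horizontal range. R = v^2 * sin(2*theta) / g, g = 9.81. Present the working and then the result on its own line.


Launch speed squared = 1076.4961
sin(2 * 31 deg) = 0.882948
Range = 1076.4961 * 0.882948 / 9.81
= 96.89 m

96.89 m


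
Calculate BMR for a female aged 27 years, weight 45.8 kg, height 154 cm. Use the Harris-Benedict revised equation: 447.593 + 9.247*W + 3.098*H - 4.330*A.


Substituting values:
W term = 9.247 * 45.8 = 423.5126
H term = 3.098 * 154 = 477.092
A term = 4.330 * 27 = 116.91
BMR = 1231.29 kcal/day

1231.29 kcal/day


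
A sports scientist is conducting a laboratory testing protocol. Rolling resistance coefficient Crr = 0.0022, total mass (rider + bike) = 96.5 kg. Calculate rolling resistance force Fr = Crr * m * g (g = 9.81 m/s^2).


Fr = Crr * m * g
= 0.0022 * 96.5 * 9.81
= 2.083 N

2.083 N


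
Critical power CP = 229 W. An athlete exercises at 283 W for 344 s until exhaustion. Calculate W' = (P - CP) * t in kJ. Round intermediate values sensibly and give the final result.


P - CP = 283 - 229 = 54 W
W' = 54 * 344 = 18576 J
= 18576 / 1000 = 18.576 kJ

18.576 kJ


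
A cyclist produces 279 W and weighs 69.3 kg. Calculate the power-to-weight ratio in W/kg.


P/W = power / mass
= 279 / 69.3
= 4.026 W/kg

4.026 W/kg


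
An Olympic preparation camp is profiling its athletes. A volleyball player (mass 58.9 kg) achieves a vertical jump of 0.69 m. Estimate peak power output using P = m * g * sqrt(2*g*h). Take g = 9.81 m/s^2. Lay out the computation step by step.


2 * g * h = 2 * 9.81 * 0.69 = 13.5378
sqrt(13.5378) = 3.679375 m/s
P = 58.9 * 9.81 * 3.679375 = 2125.98 W

2125.98 W


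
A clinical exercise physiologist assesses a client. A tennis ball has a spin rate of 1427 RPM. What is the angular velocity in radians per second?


Convert RPM to rad/s: multiply by 2*pi and divide by 60
omega = 1427 * 2 * pi / 60
= 149.435 rad/s

149.435 rad/s


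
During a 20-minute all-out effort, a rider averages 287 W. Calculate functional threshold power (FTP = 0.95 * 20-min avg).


FTP = 0.95 * 287
= 272.65 W

272.65 W


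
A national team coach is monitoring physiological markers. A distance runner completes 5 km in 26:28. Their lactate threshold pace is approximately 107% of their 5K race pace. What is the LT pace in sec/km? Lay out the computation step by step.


Convert to seconds: 26 min 28 s = 1588 s
Pace per km = 1588 / 5 = 317.6 s/km
LT pace = 317.6 * 1.07 = 339.83 s/km

339.83 s/km


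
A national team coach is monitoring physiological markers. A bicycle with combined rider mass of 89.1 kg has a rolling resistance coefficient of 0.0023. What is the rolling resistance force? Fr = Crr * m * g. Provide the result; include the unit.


Fr = 0.0023 * 89.1 * 9.81
= 0.20493 * 9.81
= 2.01 N

2.01 N


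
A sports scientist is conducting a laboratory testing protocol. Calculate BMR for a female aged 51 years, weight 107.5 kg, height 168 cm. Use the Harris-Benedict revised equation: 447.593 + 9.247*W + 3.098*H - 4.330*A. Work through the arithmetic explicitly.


Substituting values:
W term = 9.247 * 107.5 = 994.0525
H term = 3.098 * 168 = 520.464
A term = 4.330 * 51 = 220.83
BMR = 1741.28 kcal/day

1741.28 kcal/day


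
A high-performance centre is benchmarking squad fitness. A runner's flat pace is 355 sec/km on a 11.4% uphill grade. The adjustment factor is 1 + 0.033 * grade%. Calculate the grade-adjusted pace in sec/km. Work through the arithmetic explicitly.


Factor = 1 + 0.033 * 11.4 = 1.3762
Adjusted pace = 355 * 1.3762
= 488.55 sec/km

488.55 s/km


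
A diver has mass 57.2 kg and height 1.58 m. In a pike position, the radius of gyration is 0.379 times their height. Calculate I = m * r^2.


r = 0.379 * 1.58 = 0.59882 m
I = m * r^2 = 57.2 * 0.358585 = 20.511 kg*m^2

20.511 kg*m^2


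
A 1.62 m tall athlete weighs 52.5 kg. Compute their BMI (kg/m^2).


height^2 = 2.6244 m^2
BMI = 52.5 / 2.6244 = 20.0 kg/m^2

20.0 kg/m^2


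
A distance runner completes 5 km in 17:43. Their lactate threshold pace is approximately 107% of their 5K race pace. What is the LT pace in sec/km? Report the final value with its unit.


Convert to seconds: 17 min 43 s = 1063 s
Pace per km = 1063 / 5 = 212.6 s/km
LT pace = 212.6 * 1.07 = 227.48 s/km

227.48 s/km


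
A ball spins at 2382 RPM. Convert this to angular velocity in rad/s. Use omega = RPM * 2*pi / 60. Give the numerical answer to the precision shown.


omega = 2382 * 2 * pi / 60
= 2382 * 6.28318531 / 60
= 14966.547 / 60
= 249.442 rad/s

249.442 rad/s


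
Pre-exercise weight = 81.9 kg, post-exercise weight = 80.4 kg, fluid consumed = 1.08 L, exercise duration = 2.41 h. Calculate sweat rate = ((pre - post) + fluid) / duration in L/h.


Weight loss = 81.9 - 80.4 = 1.5 kg (approx L)
Total sweat = 1.5 + 1.08 = 2.58 L
Sweat rate = 2.58 / 2.41 = 1.071 L/h

1.071 L/h


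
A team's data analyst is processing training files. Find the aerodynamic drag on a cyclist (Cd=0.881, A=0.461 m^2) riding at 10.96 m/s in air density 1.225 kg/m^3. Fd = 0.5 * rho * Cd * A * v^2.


Fd = 0.5 * 1.225 * 0.881 * 0.461 * 10.96^2
= 0.5 * 1.225 * 0.881 * 0.461 * 120.1216
= 29.882 N

29.882 N


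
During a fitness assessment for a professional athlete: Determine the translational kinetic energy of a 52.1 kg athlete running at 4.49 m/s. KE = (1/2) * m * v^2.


KE = 0.5 * m * v^2
= 0.5 * 52.1 * 4.49^2
= 0.5 * 52.1 * 20.1601
= 525.17 J

525.17 J


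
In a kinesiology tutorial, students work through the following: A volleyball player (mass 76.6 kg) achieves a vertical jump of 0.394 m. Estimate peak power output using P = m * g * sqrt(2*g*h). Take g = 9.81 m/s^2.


2 * g * h = 2 * 9.81 * 0.394 = 7.73028
sqrt(7.73028) = 2.780338 m/s
P = 76.6 * 9.81 * 2.780338 = 2089.27 W

2089.27 W


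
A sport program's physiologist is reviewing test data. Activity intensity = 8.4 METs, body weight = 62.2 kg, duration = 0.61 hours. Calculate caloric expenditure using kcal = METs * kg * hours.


kcal = 8.4 * 62.2 * 0.61
= 522.48 * 0.61
= 318.71 kcal

318.71 kcal


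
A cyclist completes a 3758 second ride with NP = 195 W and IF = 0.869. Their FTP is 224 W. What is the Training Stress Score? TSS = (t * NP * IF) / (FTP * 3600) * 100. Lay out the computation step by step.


t * NP * IF = 3758 * 195 * 0.869 = 636811.89
FTP * 3600 = 806400
TSS = (636811.89 / 806400) * 100 = 78.97

78.97 TSS


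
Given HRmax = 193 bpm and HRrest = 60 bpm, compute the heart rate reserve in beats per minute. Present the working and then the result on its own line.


Heart rate reserve = maximum HR minus resting HR
HRR = 193 - 60 = 133 bpm

133 bpm


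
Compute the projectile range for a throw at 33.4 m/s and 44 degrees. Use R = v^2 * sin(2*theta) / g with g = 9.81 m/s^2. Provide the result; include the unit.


Two times the angle = 88 degrees
sin(88) = 0.999391
R = 1115.56 * 0.999391 / 9.81 = 113.647 m

113.647 m


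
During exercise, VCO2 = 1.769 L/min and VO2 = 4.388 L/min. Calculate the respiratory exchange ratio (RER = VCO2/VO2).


RER = VCO2 / VO2
= 1.769 / 4.388
= 0.4031

0.4031


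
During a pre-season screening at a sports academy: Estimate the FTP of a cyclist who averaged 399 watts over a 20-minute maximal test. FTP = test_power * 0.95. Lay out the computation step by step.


FTP = 399 * 0.95 = 379.05 W

379.05 W


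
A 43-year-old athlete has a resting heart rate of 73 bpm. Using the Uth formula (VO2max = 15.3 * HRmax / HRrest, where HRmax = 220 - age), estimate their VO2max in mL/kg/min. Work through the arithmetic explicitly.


HRmax = 220 - 43 = 177 bpm
Ratio = HRmax / HRrest = 177 / 73 = 2.4247
VO2max = 15.3 * 2.4247 = 37.1 mL/kg/min

37.1 mL/kg/min


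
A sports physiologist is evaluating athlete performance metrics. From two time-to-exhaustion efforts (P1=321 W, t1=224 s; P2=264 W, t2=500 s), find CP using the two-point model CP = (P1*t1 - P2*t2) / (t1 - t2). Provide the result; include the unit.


Work in trial 1 = 71904 J
Work in trial 2 = 132000 J
Delta work = -60096 J
Delta time = -276 s
CP = -60096 / -276 = 217.74 W

217.74 W


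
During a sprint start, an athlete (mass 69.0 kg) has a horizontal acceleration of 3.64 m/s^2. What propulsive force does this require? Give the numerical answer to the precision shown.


Propulsive force = mass * acceleration
= 69.0 kg * 3.64 m/s^2
= 251.16 N

251.16 N


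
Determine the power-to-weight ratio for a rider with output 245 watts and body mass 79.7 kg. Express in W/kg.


P/W = 245 / 79.7 = 3.074 W/kg

3.074 W/kg


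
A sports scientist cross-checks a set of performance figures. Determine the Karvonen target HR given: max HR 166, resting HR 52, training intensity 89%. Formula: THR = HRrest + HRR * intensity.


HRR = HRmax - HRrest = 166 - 52 = 114
THR = 52 + 114 * 0.89
= 153.46 bpm

153.46 bpm


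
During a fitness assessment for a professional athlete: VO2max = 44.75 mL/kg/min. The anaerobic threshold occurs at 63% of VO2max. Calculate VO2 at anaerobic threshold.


AT fraction = 63 / 100 = 0.63
AT VO2 = 44.75 * 0.63
= 28.19 mL/kg/min

28.19 mL/kg/min


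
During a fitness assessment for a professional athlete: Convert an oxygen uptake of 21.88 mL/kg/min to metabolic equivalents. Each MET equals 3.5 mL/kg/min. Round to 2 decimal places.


One MET = 3.5 mL/kg/min
Number of METs = 21.88 / 3.5
= 6.25 METs

6.25 METs


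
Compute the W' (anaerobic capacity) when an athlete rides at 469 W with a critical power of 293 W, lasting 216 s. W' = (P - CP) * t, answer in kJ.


Above-CP power = 176 W
Duration = 216 s
W' = 176 * 216 = 38016 J
Convert: 38016 / 1000 = 38.016 kJ

38.016 kJ


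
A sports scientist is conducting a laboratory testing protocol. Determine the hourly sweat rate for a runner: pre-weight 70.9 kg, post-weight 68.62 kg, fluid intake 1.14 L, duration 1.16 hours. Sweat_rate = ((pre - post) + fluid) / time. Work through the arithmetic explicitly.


Mass lost = 70.9 - 68.62 = 2.28 kg
Add fluid consumed: 2.28 + 1.14 = 3.42 L total sweat
Sweat rate = 3.42 / 1.16 = 2.948 L/h

2.948 L/h


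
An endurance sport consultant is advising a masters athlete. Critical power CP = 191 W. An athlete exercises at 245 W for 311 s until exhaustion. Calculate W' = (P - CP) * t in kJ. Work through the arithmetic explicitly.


P - CP = 245 - 191 = 54 W
W' = 54 * 311 = 16794 J
= 16794 / 1000 = 16.794 kJ

16.794 kJ


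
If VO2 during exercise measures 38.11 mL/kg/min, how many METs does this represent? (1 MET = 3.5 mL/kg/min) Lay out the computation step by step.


METs = VO2 / 3.5 = 38.11 / 3.5 = 10.89

10.89 METs


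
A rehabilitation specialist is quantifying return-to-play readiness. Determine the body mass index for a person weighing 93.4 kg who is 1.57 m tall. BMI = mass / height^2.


BMI = mass / height^2
= 93.4 / 1.57^2
= 93.4 / 2.4649
= 37.89 kg/m^2

37.89 kg/m^2


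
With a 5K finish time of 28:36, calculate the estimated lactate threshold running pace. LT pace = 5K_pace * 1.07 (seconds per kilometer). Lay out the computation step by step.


Race duration = 1716 s for 5 km
Average pace = 1716 / 5 = 343.2 s/km
LT pace = 343.2 * 1.07
= 367.22 s/km

367.22 s/km


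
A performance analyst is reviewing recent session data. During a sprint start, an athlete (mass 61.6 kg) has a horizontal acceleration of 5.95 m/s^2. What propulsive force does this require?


Propulsive force = mass * acceleration
= 61.6 kg * 5.95 m/s^2
= 366.52 N

366.52 N


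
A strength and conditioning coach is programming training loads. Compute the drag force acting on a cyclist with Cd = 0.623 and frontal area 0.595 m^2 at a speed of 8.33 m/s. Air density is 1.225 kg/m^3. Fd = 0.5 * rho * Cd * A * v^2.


Step 1: v^2 = 69.3889
Step 2: Fd = 0.5 * 1.225 * 0.623 * 0.595 * 69.3889
= 15.754 N

15.754 N


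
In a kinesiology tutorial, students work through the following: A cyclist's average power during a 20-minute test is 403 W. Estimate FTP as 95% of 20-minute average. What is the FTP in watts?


FTP = 20-min power * 0.95
= 403 * 0.95
= 382.85 W

382.85 W


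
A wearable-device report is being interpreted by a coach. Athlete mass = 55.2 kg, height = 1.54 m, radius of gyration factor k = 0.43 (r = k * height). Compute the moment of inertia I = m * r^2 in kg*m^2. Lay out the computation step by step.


r = k * height = 0.43 * 1.54 = 0.6622 m
r^2 = 0.6622^2 = 0.438509
I = 55.2 * 0.438509 = 24.206 kg*m^2

24.206 kg*m^2


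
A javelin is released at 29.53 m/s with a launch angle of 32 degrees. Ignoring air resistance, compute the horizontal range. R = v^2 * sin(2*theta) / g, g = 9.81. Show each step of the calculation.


Launch speed squared = 872.0209
sin(2 * 32 deg) = 0.898794
Range = 872.0209 * 0.898794 / 9.81
= 79.895 m

79.895 m


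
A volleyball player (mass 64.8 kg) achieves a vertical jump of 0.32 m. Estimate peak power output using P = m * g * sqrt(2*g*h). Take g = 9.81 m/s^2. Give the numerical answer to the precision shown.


2 * g * h = 2 * 9.81 * 0.32 = 6.2784
sqrt(6.2784) = 2.505674 m/s
P = 64.8 * 9.81 * 2.505674 = 1592.83 W

1592.83 W


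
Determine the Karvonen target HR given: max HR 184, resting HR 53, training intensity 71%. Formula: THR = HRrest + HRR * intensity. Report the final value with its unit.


HRR = HRmax - HRrest = 184 - 53 = 131
THR = 53 + 131 * 0.71
= 146.01 bpm

146.01 bpm


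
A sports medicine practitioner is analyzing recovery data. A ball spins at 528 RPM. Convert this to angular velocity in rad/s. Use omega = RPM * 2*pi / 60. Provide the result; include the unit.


omega = 528 * 2 * pi / 60
= 528 * 6.28318531 / 60
= 3317.522 / 60
= 55.292 rad/s

55.292 rad/s


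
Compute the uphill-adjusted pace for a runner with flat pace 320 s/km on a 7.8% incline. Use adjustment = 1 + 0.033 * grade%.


Adjustment factor = 1 + 0.033 * 7.8 = 1.2574
Grade-adjusted pace = 320 * 1.2574 = 402.37 s/km

402.37 s/km


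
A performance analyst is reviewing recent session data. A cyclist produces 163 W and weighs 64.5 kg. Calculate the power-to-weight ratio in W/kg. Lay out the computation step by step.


P/W = power / mass
= 163 / 64.5
= 2.527 W/kg

2.527 W/kg


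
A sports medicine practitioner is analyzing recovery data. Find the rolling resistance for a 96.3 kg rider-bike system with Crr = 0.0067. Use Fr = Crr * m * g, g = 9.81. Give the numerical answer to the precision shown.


m * g = 96.3 * 9.81 = 944.703 N
Fr = 0.0067 * 944.703 = 6.33 N

6.33 N


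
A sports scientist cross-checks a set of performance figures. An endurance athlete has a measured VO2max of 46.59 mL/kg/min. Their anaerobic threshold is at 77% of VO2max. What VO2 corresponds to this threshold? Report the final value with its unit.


Anaerobic threshold VO2 = VO2max * 77%
= 46.59 * 0.77
= 35.87 mL/kg/min

35.87 mL/kg/min


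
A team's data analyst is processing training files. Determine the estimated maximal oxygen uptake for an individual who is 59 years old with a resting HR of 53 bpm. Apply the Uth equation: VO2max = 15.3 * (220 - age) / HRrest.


HRmax = 220 - 59 = 161
VO2max = 15.3 * (161 / 53)
= 15.3 * 3.0377
= 46.48 mL/kg/min

46.48 mL/kg/min


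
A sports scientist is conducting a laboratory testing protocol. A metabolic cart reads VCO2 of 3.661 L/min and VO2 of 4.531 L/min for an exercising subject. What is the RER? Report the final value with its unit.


RER = VCO2 / VO2 = 3.661 / 4.531 = 0.808

0.808


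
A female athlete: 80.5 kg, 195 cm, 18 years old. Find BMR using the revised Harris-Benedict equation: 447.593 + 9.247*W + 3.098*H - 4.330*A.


Intercept = 447.593
Weight contribution = 9.247 * 80.5 = 744.3835
Height contribution = 3.098 * 195 = 604.11
Age contribution = 4.33 * 18 = 77.94
BMR = 447.593 + 744.3835 + 604.11 - 77.94
= 1718.15 kcal/day

1718.15 kcal/day


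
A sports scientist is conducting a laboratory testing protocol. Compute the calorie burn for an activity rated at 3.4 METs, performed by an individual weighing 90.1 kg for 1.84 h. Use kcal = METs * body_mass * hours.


Product of METs and mass = 3.4 * 90.1 = 306.34
Total kcal = 306.34 * 1.84 = 563.67 kcal

563.67 kcal


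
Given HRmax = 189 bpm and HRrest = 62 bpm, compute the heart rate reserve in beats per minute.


Heart rate reserve = maximum HR minus resting HR
HRR = 189 - 62 = 127 bpm

127 bpm


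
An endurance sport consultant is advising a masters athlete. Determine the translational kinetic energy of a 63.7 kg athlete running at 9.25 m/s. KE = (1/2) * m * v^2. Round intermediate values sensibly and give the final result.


KE = 0.5 * m * v^2
= 0.5 * 63.7 * 9.25^2
= 0.5 * 63.7 * 85.5625
= 2725.17 J

2725.17 J


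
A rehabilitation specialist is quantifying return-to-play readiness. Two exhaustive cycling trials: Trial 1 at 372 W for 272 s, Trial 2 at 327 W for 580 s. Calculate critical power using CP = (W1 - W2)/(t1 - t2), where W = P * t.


W1 = 372 * 272 = 101184 J
W2 = 327 * 580 = 189660 J
CP = (101184 - 189660) / (272 - 580)
= -88476 / -308
= 287.26 W

287.26 W


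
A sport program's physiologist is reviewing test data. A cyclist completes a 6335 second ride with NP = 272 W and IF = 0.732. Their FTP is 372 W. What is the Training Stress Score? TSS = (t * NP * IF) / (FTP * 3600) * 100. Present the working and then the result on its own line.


t * NP * IF = 6335 * 272 * 0.732 = 1261323.84
FTP * 3600 = 1339200
TSS = (1261323.84 / 1339200) * 100 = 94.18

94.18 TSS


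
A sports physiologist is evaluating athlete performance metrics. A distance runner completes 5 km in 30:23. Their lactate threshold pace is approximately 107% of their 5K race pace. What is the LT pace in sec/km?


Convert to seconds: 30 min 23 s = 1823 s
Pace per km = 1823 / 5 = 364.6 s/km
LT pace = 364.6 * 1.07 = 390.12 s/km

390.12 s/km


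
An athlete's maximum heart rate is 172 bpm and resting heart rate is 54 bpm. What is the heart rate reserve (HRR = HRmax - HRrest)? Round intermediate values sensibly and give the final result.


HRR = HRmax - HRrest
= 172 - 54
= 118 bpm

118 bpm


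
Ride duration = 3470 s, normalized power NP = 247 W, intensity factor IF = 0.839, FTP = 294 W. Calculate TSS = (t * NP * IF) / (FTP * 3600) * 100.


Numerator = 3470 * 247 * 0.839 = 719098.51
Denominator = 294 * 3600 = 1058400
TSS = 719098.51 / 1058400 * 100
= 67.94

67.94 TSS


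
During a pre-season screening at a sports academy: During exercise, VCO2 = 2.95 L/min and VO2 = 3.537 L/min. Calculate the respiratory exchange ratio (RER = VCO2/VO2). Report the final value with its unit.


RER = VCO2 / VO2
= 2.95 / 3.537
= 0.834

0.834


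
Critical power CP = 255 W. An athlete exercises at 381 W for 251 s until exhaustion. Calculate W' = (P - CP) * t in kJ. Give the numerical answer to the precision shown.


P - CP = 381 - 255 = 126 W
W' = 126 * 251 = 31626 J
= 31626 / 1000 = 31.626 kJ

31.626 kJ


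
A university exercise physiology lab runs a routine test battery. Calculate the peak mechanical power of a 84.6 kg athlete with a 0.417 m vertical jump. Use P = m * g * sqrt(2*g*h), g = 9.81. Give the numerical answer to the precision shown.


First, sqrt(2gh) = sqrt(2 * 9.81 * 0.417)
= sqrt(8.18154) = 2.860339 m/s
Power = 84.6 * 9.81 * 2.860339 = 2373.87 W

2373.87 W


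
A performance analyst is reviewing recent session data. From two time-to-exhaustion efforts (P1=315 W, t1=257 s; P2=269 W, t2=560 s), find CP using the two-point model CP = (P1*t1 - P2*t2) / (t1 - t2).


Work in trial 1 = 80955 J
Work in trial 2 = 150640 J
Delta work = -69685 J
Delta time = -303 s
CP = -69685 / -303 = 229.98 W

229.98 W


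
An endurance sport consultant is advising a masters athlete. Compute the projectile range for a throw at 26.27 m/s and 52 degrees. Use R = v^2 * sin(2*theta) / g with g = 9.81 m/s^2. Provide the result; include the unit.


Two times the angle = 104 degrees
sin(104) = 0.970296
R = 690.1129 * 0.970296 / 9.81 = 68.258 m

68.258 m


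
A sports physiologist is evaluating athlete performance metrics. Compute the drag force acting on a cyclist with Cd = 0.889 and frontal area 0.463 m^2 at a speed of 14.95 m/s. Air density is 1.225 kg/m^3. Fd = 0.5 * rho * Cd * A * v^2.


Step 1: v^2 = 223.5025
Step 2: Fd = 0.5 * 1.225 * 0.889 * 0.463 * 223.5025
= 56.347 N

56.347 N


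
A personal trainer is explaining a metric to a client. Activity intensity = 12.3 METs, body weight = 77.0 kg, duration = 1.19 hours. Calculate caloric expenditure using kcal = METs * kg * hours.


kcal = 12.3 * 77.0 * 1.19
= 947.1 * 1.19
= 1127.05 kcal

1127.05 kcal


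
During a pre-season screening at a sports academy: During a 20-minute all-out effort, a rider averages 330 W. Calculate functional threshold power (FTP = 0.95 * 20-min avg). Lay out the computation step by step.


FTP = 0.95 * 330
= 313.5 W

313.5 W


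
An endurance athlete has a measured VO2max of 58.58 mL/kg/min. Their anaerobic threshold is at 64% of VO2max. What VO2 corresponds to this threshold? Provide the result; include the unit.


Anaerobic threshold VO2 = VO2max * 64%
= 58.58 * 0.64
= 37.49 mL/kg/min

37.49 mL/kg/min


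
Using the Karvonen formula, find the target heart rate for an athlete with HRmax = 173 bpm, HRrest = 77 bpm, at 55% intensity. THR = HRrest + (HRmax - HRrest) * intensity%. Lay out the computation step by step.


HRR = 173 - 77 = 96
THR = 77 + 96 * 0.55
= 77 + 52.8
= 129.8 bpm

129.8 bpm


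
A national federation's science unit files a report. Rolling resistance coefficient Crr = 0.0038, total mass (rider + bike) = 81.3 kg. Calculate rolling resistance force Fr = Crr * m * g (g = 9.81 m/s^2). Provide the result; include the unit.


Fr = Crr * m * g
= 0.0038 * 81.3 * 9.81
= 3.031 N

3.031 N


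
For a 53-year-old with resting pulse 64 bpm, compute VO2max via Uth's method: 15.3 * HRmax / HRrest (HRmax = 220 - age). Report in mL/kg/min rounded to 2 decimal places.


Step 1: HRmax = 220 - 53 = 167 bpm
Step 2: Ratio = 167 / 64 = 2.6094
Step 3: VO2max = 15.3 * 2.6094 = 39.92 mL/kg/min

39.92 mL/kg/min


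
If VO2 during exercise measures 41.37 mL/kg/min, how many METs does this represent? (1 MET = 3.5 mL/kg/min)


METs = VO2 / 3.5 = 41.37 / 3.5 = 11.82

11.82 METs


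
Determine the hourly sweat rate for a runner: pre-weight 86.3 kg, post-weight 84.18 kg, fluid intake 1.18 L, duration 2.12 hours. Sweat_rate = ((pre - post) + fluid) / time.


Mass lost = 86.3 - 84.18 = 2.12 kg
Add fluid consumed: 2.12 + 1.18 = 3.3 L total sweat
Sweat rate = 3.3 / 2.12 = 1.557 L/h

1.557 L/h


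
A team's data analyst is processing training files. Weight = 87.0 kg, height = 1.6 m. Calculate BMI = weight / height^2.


height^2 = 1.6^2 = 2.56
BMI = 87.0 / 2.56 = 33.98 kg/m^2

33.98 kg/m^2


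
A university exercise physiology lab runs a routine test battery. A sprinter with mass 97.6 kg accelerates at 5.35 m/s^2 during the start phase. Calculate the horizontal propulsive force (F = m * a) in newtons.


F = m * a
= 97.6 * 5.35
= 522.16 N

522.16 N


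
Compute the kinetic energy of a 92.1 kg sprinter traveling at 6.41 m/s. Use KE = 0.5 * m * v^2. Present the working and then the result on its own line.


Velocity squared = 41.0881
KE = 0.5 * 92.1 * 41.0881 = 1892.11 J

1892.11 J


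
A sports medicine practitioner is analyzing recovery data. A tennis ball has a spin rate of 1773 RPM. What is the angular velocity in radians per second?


Convert RPM to rad/s: multiply by 2*pi and divide by 60
omega = 1773 * 2 * pi / 60
= 185.668 rad/s

185.668 rad/s


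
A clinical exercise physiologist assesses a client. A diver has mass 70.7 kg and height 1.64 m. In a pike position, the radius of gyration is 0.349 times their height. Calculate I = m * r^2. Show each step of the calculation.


r = 0.349 * 1.64 = 0.57236 m
I = m * r^2 = 70.7 * 0.327596 = 23.161 kg*m^2

23.161 kg*m^2


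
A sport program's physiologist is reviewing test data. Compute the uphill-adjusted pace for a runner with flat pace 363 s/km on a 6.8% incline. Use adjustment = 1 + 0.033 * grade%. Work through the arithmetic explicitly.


Adjustment factor = 1 + 0.033 * 6.8 = 1.2244
Grade-adjusted pace = 363 * 1.2244 = 444.46 s/km

444.46 s/km


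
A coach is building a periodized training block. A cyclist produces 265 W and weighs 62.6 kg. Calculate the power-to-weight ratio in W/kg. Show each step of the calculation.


P/W = power / mass
= 265 / 62.6
= 4.233 W/kg

4.233 W/kg


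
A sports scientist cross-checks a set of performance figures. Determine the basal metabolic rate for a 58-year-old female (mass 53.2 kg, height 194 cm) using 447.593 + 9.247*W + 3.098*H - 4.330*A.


BMR = 447.593 + 9.247*53.2 + 3.098*194 - 4.330*58
= 1289.41 kcal/day

1289.41 kcal/day


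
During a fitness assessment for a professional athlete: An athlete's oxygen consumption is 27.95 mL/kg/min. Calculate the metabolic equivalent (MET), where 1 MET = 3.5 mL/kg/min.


MET = VO2 / 3.5
= 27.95 / 3.5
= 7.99 METs

7.99 METs


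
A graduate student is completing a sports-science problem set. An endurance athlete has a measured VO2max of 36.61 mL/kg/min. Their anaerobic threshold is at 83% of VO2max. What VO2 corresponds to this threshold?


Anaerobic threshold VO2 = VO2max * 83%
= 36.61 * 0.83
= 30.39 mL/kg/min

30.39 mL/kg/min


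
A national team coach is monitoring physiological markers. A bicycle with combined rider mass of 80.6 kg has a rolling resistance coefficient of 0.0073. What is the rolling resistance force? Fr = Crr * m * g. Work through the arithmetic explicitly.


Fr = 0.0073 * 80.6 * 9.81
= 0.58838 * 9.81
= 5.772 N

5.772 N


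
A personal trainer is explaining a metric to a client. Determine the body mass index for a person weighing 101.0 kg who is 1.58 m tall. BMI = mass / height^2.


BMI = mass / height^2
= 101.0 / 1.58^2
= 101.0 / 2.4964
= 40.46 kg/m^2

40.46 kg/m^2


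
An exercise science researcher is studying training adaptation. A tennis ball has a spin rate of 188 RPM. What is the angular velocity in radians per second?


Convert RPM to rad/s: multiply by 2*pi and divide by 60
omega = 188 * 2 * pi / 60
= 19.687 rad/s

19.687 rad/s


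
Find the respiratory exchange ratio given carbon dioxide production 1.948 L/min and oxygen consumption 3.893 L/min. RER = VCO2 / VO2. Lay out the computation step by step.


VCO2 = 1.948 L/min
VO2 = 3.893 L/min
RER = 1.948 / 3.893 = 0.5004

0.5004


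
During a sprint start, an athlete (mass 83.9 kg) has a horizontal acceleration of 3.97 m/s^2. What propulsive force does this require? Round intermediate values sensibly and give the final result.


Propulsive force = mass * acceleration
= 83.9 kg * 3.97 m/s^2
= 333.08 N

333.08 N


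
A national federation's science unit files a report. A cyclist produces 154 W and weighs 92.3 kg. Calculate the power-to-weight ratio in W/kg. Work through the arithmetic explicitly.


P/W = power / mass
= 154 / 92.3
= 1.668 W/kg

1.668 W/kg


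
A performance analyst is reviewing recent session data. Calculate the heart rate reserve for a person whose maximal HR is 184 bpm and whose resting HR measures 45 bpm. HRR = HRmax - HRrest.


HRmax = 184 bpm
HRrest = 45 bpm
HRR = 184 - 45 = 139 bpm

139 bpm


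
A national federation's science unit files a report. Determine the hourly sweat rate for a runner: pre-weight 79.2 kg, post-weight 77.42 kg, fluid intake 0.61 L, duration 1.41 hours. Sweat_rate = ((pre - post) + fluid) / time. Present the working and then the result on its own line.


Mass lost = 79.2 - 77.42 = 1.78 kg
Add fluid consumed: 1.78 + 0.61 = 2.39 L total sweat
Sweat rate = 2.39 / 1.41 = 1.695 L/h

1.695 L/h


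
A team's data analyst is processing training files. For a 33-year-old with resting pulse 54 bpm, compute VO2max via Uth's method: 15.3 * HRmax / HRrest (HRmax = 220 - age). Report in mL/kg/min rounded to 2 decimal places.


Step 1: HRmax = 220 - 33 = 187 bpm
Step 2: Ratio = 187 / 54 = 3.463
Step 3: VO2max = 15.3 * 3.463 = 52.98 mL/kg/min

52.98 mL/kg/min


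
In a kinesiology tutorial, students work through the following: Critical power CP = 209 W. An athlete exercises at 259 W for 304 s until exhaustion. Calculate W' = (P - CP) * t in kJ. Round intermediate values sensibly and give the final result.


P - CP = 259 - 209 = 50 W
W' = 50 * 304 = 15200 J
= 15200 / 1000 = 15.2 kJ

15.2 kJ


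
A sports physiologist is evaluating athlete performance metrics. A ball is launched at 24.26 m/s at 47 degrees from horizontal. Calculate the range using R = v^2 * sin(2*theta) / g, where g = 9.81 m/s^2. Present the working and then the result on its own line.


sin(2 * 47) = sin(94) = 0.997564
v^2 = 24.26^2 = 588.5476
R = 588.5476 * 0.997564 / 9.81
= 59.849 m

59.849 m


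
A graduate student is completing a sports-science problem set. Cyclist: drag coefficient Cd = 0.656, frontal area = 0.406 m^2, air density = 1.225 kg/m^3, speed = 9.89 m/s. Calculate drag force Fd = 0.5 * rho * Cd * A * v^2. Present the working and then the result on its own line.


v^2 = 9.89^2 = 97.8121
Fd = 0.5 * 1.225 * 0.656 * 0.406 * 97.8121
= 15.956 N

15.956 N


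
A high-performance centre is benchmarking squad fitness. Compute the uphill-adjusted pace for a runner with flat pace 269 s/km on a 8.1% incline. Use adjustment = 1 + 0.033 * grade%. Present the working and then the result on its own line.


Adjustment factor = 1 + 0.033 * 8.1 = 1.2673
Grade-adjusted pace = 269 * 1.2673 = 340.9 s/km

340.9 s/km


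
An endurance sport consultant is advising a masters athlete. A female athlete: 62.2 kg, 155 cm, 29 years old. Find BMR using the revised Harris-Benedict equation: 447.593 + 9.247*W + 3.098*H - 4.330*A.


Intercept = 447.593
Weight contribution = 9.247 * 62.2 = 575.1634
Height contribution = 3.098 * 155 = 480.19
Age contribution = 4.33 * 29 = 125.57
BMR = 447.593 + 575.1634 + 480.19 - 125.57
= 1377.38 kcal/day

1377.38 kcal/day


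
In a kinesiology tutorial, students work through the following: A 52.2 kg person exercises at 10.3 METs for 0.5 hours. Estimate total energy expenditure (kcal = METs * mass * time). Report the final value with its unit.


Energy = METs * mass(kg) * time(h)
= 10.3 * 52.2 * 0.5
= 268.83 kcal

268.83 kcal


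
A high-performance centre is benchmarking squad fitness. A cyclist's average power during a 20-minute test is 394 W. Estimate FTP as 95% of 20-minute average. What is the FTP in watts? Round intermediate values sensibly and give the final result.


FTP = 20-min power * 0.95
= 394 * 0.95
= 374.3 W

374.3 W


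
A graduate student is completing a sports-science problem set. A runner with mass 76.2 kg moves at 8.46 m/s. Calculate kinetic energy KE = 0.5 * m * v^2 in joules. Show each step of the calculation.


v^2 = 8.46^2 = 71.5716
KE = 0.5 * 76.2 * 71.5716
= 2726.88 J

2726.88 J


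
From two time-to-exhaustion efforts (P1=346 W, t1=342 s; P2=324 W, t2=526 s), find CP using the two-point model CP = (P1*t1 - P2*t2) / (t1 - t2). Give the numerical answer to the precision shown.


Work in trial 1 = 118332 J
Work in trial 2 = 170424 J
Delta work = -52092 J
Delta time = -184 s
CP = -52092 / -184 = 283.11 W

283.11 W


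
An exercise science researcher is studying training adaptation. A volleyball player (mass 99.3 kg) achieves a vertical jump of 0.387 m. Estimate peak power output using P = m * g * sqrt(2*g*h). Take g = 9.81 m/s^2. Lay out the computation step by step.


2 * g * h = 2 * 9.81 * 0.387 = 7.59294
sqrt(7.59294) = 2.755529 m/s
P = 99.3 * 9.81 * 2.755529 = 2684.25 W

2684.25 W


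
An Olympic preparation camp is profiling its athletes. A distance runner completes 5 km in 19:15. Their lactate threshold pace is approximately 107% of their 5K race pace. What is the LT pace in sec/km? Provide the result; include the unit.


Convert to seconds: 19 min 15 s = 1155 s
Pace per km = 1155 / 5 = 231.0 s/km
LT pace = 231.0 * 1.07 = 247.17 s/km

247.17 s/km


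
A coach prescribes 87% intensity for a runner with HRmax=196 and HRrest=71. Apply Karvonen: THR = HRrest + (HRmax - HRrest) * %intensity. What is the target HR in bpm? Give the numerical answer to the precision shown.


Heart rate reserve = 196 - 71 = 125
Intensity fraction = 87 / 100 = 0.87
THR = 71 + 125 * 0.87 = 179.75 bpm

179.75 bpm


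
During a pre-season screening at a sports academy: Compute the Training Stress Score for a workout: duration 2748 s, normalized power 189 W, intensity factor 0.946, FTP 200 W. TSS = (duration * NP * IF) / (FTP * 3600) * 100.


Product = 2748 * 189 * 0.946 = 491325.912
Base = 200 * 3600 = 720000
TSS = 491325.912 / 720000 * 100 = 68.24

68.24 TSS


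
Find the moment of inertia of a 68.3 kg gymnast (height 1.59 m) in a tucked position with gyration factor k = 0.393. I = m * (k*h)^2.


Radius of gyration = 0.393 * 1.59 = 0.62487 m
I = 68.3 * 0.62487^2
= 68.3 * 0.390463
= 26.669 kg*m^2

26.669 kg*m^2


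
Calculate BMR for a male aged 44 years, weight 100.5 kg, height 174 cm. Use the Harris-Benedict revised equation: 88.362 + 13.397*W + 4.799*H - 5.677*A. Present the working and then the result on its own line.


Substituting values:
W term = 13.397 * 100.5 = 1346.3985
H term = 4.799 * 174 = 835.026
A term = 5.677 * 44 = 249.788
BMR = 2020.0 kcal/day

2020.0 kcal/day


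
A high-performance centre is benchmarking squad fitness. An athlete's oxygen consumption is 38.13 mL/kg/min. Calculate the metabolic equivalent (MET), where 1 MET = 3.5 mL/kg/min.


MET = VO2 / 3.5
= 38.13 / 3.5
= 10.89 METs

10.89 METs


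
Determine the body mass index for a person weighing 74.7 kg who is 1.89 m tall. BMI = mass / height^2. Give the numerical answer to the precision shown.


BMI = mass / height^2
= 74.7 / 1.89^2
= 74.7 / 3.5721
= 20.91 kg/m^2

20.91 kg/m^2


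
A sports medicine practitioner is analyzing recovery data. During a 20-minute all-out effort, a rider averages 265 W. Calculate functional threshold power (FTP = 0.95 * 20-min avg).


FTP = 0.95 * 265
= 251.75 W

251.75 W


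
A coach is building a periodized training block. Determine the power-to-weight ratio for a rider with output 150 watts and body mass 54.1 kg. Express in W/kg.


P/W = 150 / 54.1 = 2.773 W/kg

2.773 W/kg
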